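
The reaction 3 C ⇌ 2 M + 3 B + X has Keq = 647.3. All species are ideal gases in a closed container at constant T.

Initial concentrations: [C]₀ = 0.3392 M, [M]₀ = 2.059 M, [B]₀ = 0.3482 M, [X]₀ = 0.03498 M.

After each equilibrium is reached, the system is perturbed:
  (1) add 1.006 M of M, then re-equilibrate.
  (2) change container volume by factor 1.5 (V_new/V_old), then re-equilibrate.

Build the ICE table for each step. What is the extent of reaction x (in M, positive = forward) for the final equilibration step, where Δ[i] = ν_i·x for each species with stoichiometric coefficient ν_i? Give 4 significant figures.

x = 0.004994 M

Q₀ = 0.1604 vs Keq = 647.3 ⇒ Q<K, forward
Step 1:
                  C         M         B         X
  init       0.3392     2.059    0.3482   0.03498
  Δ         -0.2769    0.1846    0.2769    0.0923
  eq         0.0623     2.244    0.6251    0.1273
  solve Keq expr → x = 0.0923; check Q = 647.3
Then add 1.006 M of M.
Step 2:
                  C         M         B         X
  init       0.0623      3.25    0.6251    0.1273
  Δ         0.01446 -0.009639  -0.01446  -0.00482
  eq        0.07676      3.24    0.6106    0.1225
  solve Keq expr → x = -0.00482; check Q = 647.3
Then change container volume by factor 1.5 (V_new/V_old).
Step 3:
                  C         M         B         X
  init      0.05117      2.16    0.4071   0.08164
  Δ        -0.01498  0.009989   0.01498  0.004994
  eq        0.03619      2.17    0.4221   0.08664
  solve Keq expr → x = 0.004994; check Q = 647.3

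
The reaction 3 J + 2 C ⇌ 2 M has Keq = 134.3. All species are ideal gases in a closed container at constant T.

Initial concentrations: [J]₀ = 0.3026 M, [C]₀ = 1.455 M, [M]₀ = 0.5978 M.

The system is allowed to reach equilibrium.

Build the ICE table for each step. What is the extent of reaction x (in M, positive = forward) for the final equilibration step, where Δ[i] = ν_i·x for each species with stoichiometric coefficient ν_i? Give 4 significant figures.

x = 0.05806 M

Q₀ = 6.092 vs Keq = 134.3 ⇒ Q<K, forward
Step 1:
                    J           C           M
  I            0.3026       1.455      0.5978
  C           -0.1742     -0.1161      0.1161
  E            0.1284       1.339      0.7139
  solve Keq expr → x = 0.05806; check Q = 134.3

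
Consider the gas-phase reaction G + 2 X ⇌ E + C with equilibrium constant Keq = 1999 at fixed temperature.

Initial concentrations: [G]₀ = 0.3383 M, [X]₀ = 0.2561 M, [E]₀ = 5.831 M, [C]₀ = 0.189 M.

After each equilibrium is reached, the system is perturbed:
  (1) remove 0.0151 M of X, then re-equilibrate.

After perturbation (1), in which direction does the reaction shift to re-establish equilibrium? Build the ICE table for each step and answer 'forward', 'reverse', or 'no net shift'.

Q₀ = 49.67 vs Keq = 1999 ⇒ Q<K, forward
Step 1:
                    G           X           E           C
  I            0.3383      0.2561       5.831       0.189
  C          -0.09826     -0.1965     0.09826     0.09826
  E              0.24     0.05958       5.929      0.2873
  solve Keq expr → x = 0.09826; check Q = 1999
Then remove 0.0151 M of X.
Step 2:
                    G           X           E           C
  I              0.24     0.04448       5.929      0.2873
  C          0.006773     0.01355   -0.006773   -0.006773
  E            0.2468     0.05803       5.922      0.2805
  solve Keq expr → x = -0.006773; check Q = 1999

Direction: reverse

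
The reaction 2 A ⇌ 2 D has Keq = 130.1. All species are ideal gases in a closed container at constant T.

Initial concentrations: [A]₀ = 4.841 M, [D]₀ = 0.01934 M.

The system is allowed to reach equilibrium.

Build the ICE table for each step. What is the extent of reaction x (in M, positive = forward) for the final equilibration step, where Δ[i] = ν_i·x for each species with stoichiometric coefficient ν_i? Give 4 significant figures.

Q₀ = 1.5960e-05 vs Keq = 130.1 ⇒ Q<K, forward
Step 1:
                   A          D
  Initial      4.841    0.01934
  Change      -4.449      4.449
  Equil       0.3918      4.469
  solve Keq expr → x = 2.225; check Q = 130.1

x = 2.225 M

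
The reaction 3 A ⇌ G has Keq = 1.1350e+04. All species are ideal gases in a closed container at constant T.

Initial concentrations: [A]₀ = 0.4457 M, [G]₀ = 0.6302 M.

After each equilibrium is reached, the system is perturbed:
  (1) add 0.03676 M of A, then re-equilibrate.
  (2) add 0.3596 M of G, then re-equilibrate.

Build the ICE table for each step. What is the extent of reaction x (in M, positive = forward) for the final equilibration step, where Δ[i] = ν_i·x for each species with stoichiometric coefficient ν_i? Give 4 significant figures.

x = -0.001834 M

Q₀ = 7.118 vs Keq = 1.1350e+04 ⇒ Q<K, forward
Step 1:
                  A         G
  init       0.4457    0.6302
  Δ          -0.405     0.135
  eq         0.0407    0.7652
  solve Keq expr → x = 0.135; check Q = 1.1350e+04
Then add 0.03676 M of A.
Step 2:
                  A         G
  init      0.07746    0.7652
  Δ        -0.03655   0.01218
  eq        0.04091    0.7774
  solve Keq expr → x = 0.01218; check Q = 1.1350e+04
Then add 0.3596 M of G.
Step 3:
                  A         G
  init      0.04091     1.137
  Δ        0.005503 -0.001834
  eq        0.04642     1.135
  solve Keq expr → x = -0.001834; check Q = 1.1350e+04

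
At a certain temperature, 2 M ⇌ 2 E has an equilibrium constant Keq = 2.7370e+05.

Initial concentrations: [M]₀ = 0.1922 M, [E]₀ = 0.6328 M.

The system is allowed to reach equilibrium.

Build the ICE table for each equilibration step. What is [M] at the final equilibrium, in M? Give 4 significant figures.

[M]_eq = 0.001574 M

Q₀ = 10.84 vs Keq = 2.7370e+05 ⇒ Q<K, forward
Step 1:
                  M         E
  Initial    0.1922    0.6328
  Change    -0.1906    0.1906
  Equil    0.001574    0.8234
  solve Keq expr → x = 0.09531; check Q = 2.7370e+05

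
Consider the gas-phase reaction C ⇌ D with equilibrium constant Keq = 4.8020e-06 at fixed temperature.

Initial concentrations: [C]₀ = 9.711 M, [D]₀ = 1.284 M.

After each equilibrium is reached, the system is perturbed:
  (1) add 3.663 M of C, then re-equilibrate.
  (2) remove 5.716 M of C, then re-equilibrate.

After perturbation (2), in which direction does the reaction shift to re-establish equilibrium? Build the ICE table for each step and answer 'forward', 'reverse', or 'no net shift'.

Q₀ = 0.1322 vs Keq = 4.8020e-06 ⇒ Q>K, reverse
Step 1:
                    C           D
  I             9.711       1.284
  C             1.284      -1.284
  E             10.99  5.2798e-05
  solve Keq expr → x = -1.284; check Q = 4.8020e-06
Then add 3.663 M of C.
Step 2:
                    C           D
  I             14.66  5.2798e-05
  C       -1.7590e-05  1.7590e-05
  E             14.66  7.0387e-05
  solve Keq expr → x = 1.7590e-05; check Q = 4.8020e-06
Then remove 5.716 M of C.
Step 3:
                    C           D
  I             8.942  7.0387e-05
  C        2.7448e-05 -2.7448e-05
  E             8.942  4.2939e-05
  solve Keq expr → x = -2.7448e-05; check Q = 4.8020e-06

Direction: reverse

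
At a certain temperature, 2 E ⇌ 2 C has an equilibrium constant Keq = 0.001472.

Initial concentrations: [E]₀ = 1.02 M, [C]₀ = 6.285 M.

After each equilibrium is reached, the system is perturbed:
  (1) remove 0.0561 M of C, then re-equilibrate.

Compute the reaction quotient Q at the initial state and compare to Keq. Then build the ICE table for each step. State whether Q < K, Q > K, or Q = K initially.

Q₀ = 37.97; Q > K (proceeds reverse)

Q₀ = 37.97 vs Keq = 0.001472 ⇒ Q>K, reverse
Step 1:
                    E           C
  I              1.02       6.285
  C             6.015      -6.015
  E             7.035      0.2699
  solve Keq expr → x = -3.008; check Q = 0.001472
Then remove 0.0561 M of C.
Step 2:
                    E           C
  I             7.035      0.2138
  C          -0.05403     0.05403
  E             6.981      0.2678
  solve Keq expr → x = 0.02701; check Q = 0.001472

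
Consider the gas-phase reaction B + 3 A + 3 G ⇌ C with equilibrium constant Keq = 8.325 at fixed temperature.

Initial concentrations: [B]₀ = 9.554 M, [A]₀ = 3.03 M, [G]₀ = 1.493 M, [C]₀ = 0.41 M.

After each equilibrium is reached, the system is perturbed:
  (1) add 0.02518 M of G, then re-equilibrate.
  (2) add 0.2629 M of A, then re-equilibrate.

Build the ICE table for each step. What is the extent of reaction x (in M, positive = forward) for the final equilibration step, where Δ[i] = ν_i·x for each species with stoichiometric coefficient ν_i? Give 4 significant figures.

Q₀ = 4.6354e-04 vs Keq = 8.325 ⇒ Q<K, forward
Step 1:
                    B           A           G           C
  init          9.554        3.03       1.493        0.41
  Δ           -0.4528      -1.358      -1.358      0.4528
  eq            9.101       1.672      0.1346      0.8628
  solve Keq expr → x = 0.4528; check Q = 8.325
Then add 0.02518 M of G.
Step 2:
                    B           A           G           C
  init          9.101       1.672      0.1598      0.8628
  Δ         -0.007625    -0.02287    -0.02287    0.007625
  eq            9.094       1.649      0.1369      0.8704
  solve Keq expr → x = 0.007625; check Q = 8.325
Then add 0.2629 M of A.
Step 3:
                    B           A           G           C
  init          9.094       1.912      0.1369      0.8704
  Δ         -0.005816    -0.01745    -0.01745    0.005816
  eq            9.088       1.894      0.1194      0.8762
  solve Keq expr → x = 0.005816; check Q = 8.325

x = 0.005816 M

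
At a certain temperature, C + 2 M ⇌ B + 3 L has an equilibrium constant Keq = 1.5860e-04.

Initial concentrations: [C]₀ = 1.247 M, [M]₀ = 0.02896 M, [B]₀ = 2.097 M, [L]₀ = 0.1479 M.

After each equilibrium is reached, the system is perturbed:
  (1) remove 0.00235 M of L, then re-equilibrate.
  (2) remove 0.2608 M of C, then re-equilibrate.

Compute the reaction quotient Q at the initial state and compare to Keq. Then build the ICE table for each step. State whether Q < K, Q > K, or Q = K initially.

Q₀ = 6.487; Q > K (proceeds reverse)

Q₀ = 6.487 vs Keq = 1.5860e-04 ⇒ Q>K, reverse
Step 1:
                   C          M          B          L
  I            1.247    0.02896      2.097     0.1479
  C          0.04554    0.09107   -0.04554    -0.1366
  E            1.293       0.12      2.051    0.01129
  solve Keq expr → x = -0.04554; check Q = 1.5860e-04
Then remove 0.00235 M of L.
Step 2:
                   C          M          B          L
  I            1.293       0.12      2.051   0.008942
  C       -7.5070e-04  -0.001501 7.5070e-04   0.002252
  E            1.292     0.1185      2.052    0.01119
  solve Keq expr → x = 7.5070e-04; check Q = 1.5860e-04
Then remove 0.2608 M of C.
Step 3:
                   C          M          B          L
  I            1.031     0.1185      2.052    0.01119
  C       2.5966e-04 5.1931e-04 -2.5966e-04 -7.7897e-04
  E            1.031     0.1191      2.052    0.01041
  solve Keq expr → x = -2.5966e-04; check Q = 1.5860e-04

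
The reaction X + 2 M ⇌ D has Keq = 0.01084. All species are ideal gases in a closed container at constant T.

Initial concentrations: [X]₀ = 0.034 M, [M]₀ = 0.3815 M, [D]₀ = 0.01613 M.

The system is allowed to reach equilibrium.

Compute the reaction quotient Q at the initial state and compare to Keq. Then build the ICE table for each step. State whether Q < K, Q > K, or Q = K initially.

Q₀ = 3.26 vs Keq = 0.01084 ⇒ Q>K, reverse
Step 1:
                   X          M          D
  init         0.034     0.3815    0.01613
  Δ          0.01604    0.03207   -0.01604
  eq         0.05004     0.4136 9.2775e-05
  solve Keq expr → x = -0.01604; check Q = 0.01084

Q₀ = 3.26; Q > K (proceeds reverse)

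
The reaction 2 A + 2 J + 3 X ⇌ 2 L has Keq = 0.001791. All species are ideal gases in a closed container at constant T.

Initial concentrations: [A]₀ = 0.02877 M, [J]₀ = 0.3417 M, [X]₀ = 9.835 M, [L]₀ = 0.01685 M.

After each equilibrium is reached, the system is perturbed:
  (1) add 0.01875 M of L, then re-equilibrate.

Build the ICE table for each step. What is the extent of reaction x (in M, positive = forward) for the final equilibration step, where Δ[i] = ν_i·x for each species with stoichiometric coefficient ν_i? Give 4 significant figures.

x = -0.006201 M

Q₀ = 0.003088 vs Keq = 0.001791 ⇒ Q>K, reverse
Step 1:
                   A          J          X          L
  I          0.02877     0.3417      9.835    0.01685
  C         0.002696   0.002696   0.004044  -0.002696
  E          0.03147     0.3444      9.839    0.01415
  solve Keq expr → x = -0.001348; check Q = 0.001791
Then add 0.01875 M of L.
Step 2:
                   A          J          X          L
  I          0.03147     0.3444      9.839     0.0329
  C           0.0124     0.0124     0.0186    -0.0124
  E          0.04387     0.3568      9.858     0.0205
  solve Keq expr → x = -0.006201; check Q = 0.001791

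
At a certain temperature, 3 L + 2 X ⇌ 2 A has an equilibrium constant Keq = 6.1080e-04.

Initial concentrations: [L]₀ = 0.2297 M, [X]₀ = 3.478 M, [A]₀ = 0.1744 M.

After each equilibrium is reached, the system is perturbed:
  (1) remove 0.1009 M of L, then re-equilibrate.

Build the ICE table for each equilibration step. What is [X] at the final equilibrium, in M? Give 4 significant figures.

[X]_eq = 3.633 M

Q₀ = 0.2075 vs Keq = 6.1080e-04 ⇒ Q>K, reverse
Step 1:
                  L         X         A
  init       0.2297     3.478    0.1744
  Δ          0.2209    0.1473   -0.1473
  eq         0.4506     3.625    0.0271
  solve Keq expr → x = -0.07365; check Q = 6.1080e-04
Then remove 0.1009 M of L.
Step 2:
                  L         X         A
  init       0.3497     3.625    0.0271
  Δ         0.01142  0.007617 -0.007617
  eq         0.3612     3.633   0.01949
  solve Keq expr → x = -0.003808; check Q = 6.1080e-04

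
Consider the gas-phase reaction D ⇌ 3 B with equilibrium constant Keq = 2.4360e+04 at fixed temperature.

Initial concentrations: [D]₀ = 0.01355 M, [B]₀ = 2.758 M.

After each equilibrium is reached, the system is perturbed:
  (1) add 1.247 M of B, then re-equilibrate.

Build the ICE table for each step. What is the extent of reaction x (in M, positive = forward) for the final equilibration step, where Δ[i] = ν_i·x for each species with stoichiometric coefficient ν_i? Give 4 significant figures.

Q₀ = 1548 vs Keq = 2.4360e+04 ⇒ Q<K, forward
Step 1:
                    D           B
  init        0.01355       2.758
  Δ          -0.01265     0.03796
  eq       8.9725e-04       2.796
  solve Keq expr → x = 0.01265; check Q = 2.4360e+04
Then add 1.247 M of B.
Step 2:
                    D           B
  init     8.9725e-04       4.043
  Δ          0.001805   -0.005414
  eq         0.002702       4.038
  solve Keq expr → x = -0.001805; check Q = 2.4360e+04

x = -0.001805 M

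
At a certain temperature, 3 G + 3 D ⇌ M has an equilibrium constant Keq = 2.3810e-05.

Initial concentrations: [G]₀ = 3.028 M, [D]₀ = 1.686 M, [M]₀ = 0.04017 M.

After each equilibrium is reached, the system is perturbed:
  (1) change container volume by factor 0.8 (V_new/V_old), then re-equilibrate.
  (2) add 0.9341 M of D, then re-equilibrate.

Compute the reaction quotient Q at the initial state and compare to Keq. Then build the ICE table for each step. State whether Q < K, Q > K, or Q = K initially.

Q₀ = 3.0190e-04; Q > K (proceeds reverse)

Q₀ = 3.0190e-04 vs Keq = 2.3810e-05 ⇒ Q>K, reverse
Step 1:
                    G           D           M
  I             3.028       1.686     0.04017
  C            0.1078      0.1078    -0.03593
  E             3.136       1.794    0.004238
  solve Keq expr → x = -0.03593; check Q = 2.3810e-05
Then change container volume by factor 0.8 (V_new/V_old).
Step 2:
                    G           D           M
  I              3.92       2.242    0.005297
  C          -0.02966    -0.02966    0.009885
  E              3.89       2.213     0.01518
  solve Keq expr → x = 0.009885; check Q = 2.3810e-05
Then add 0.9341 M of D.
Step 3:
                    G           D           M
  I              3.89       3.147     0.01518
  C          -0.07035    -0.07035     0.02345
  E              3.82       3.076     0.03863
  solve Keq expr → x = 0.02345; check Q = 2.3810e-05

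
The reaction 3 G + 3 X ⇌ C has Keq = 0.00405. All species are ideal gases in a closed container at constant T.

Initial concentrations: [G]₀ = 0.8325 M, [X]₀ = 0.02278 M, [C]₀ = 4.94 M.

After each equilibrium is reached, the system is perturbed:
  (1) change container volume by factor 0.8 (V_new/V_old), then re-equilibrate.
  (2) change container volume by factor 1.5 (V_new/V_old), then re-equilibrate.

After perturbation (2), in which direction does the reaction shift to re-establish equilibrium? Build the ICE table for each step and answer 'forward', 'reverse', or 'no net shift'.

Q₀ = 7.2429e+05 vs Keq = 0.00405 ⇒ Q>K, reverse
Step 1:
                  G         X         C
  I          0.8325   0.02278      4.94
  C           2.757     2.757   -0.9189
  E           3.589     2.779     4.021
  solve Keq expr → x = -0.9189; check Q = 0.00405
Then change container volume by factor 0.8 (V_new/V_old).
Step 2:
                  G         X         C
  I           4.487     3.474     5.026
  C         -0.6409   -0.6409    0.2136
  E           3.846     2.833      5.24
  solve Keq expr → x = 0.2136; check Q = 0.00405
Then change container volume by factor 1.5 (V_new/V_old).
Step 3:
                  G         X         C
  I           2.564     1.889     3.493
  C          0.8352    0.8352   -0.2784
  E           3.399     2.724     3.215
  solve Keq expr → x = -0.2784; check Q = 0.00405

Direction: reverse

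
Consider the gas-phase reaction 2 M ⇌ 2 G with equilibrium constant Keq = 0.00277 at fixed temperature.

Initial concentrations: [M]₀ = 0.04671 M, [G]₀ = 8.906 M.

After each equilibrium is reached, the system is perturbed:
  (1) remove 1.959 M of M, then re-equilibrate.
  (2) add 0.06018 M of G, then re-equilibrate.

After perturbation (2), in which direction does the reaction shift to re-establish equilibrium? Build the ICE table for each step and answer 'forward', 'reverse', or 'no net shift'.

Q₀ = 3.6353e+04 vs Keq = 0.00277 ⇒ Q>K, reverse
Step 1:
                    M           G
  Initial     0.04671       8.906
  Change        8.458      -8.458
  Equil         8.505      0.4476
  solve Keq expr → x = -4.229; check Q = 0.00277
Then remove 1.959 M of M.
Step 2:
                    M           G
  Initial       6.546      0.4476
  Change      0.09795    -0.09795
  Equil         6.644      0.3497
  solve Keq expr → x = -0.04897; check Q = 0.00277
Then add 0.06018 M of G.
Step 3:
                    M           G
  Initial       6.644      0.4099
  Change      0.05717    -0.05717
  Equil         6.701      0.3527
  solve Keq expr → x = -0.02859; check Q = 0.00277

Direction: reverse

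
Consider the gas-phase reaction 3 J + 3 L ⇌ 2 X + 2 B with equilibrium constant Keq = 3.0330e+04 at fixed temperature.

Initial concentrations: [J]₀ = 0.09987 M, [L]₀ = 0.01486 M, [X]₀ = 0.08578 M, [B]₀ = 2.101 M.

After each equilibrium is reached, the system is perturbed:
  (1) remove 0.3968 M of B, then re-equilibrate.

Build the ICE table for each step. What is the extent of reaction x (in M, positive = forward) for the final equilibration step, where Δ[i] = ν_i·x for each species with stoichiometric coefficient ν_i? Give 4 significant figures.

Q₀ = 9.9372e+06 vs Keq = 3.0330e+04 ⇒ Q>K, reverse
Step 1:
                   J          L          X          B
  I          0.09987    0.01486    0.08578      2.101
  C          0.04094    0.04094   -0.02729   -0.02729
  E           0.1408     0.0558    0.05849      2.074
  solve Keq expr → x = -0.01365; check Q = 3.0330e+04
Then remove 0.3968 M of B.
Step 2:
                   J          L          X          B
  I           0.1408     0.0558    0.05849      1.677
  C        -0.004222  -0.004222   0.002815   0.002815
  E           0.1366    0.05158     0.0613       1.68
  solve Keq expr → x = 0.001407; check Q = 3.0330e+04

x = 0.001407 M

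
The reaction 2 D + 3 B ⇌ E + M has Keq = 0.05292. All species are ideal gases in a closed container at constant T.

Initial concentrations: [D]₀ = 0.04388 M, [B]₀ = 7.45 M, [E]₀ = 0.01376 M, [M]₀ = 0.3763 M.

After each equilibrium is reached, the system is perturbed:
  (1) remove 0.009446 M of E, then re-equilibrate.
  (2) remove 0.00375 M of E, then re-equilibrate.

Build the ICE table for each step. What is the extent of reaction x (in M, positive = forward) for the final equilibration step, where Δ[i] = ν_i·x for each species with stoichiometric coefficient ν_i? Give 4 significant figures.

x = 7.8045e-04 M

Q₀ = 0.006504 vs Keq = 0.05292 ⇒ Q<K, forward
Step 1:
                    D           B           E           M
  I           0.04388        7.45     0.01376      0.3763
  C          -0.02265    -0.03398     0.01133     0.01133
  E           0.02123       7.416     0.02509      0.3876
  solve Keq expr → x = 0.01133; check Q = 0.05292
Then remove 0.009446 M of E.
Step 2:
                    D           B           E           M
  I           0.02123       7.416     0.01564      0.3876
  C         -0.003496   -0.005243    0.001748    0.001748
  E           0.01773       7.411     0.01739      0.3894
  solve Keq expr → x = 0.001748; check Q = 0.05292
Then remove 0.00375 M of E.
Step 3:
                    D           B           E           M
  I           0.01773       7.411     0.01364      0.3894
  C         -0.001561   -0.002341  7.8045e-04  7.8045e-04
  E           0.01617       7.408     0.01442      0.3902
  solve Keq expr → x = 7.8045e-04; check Q = 0.05292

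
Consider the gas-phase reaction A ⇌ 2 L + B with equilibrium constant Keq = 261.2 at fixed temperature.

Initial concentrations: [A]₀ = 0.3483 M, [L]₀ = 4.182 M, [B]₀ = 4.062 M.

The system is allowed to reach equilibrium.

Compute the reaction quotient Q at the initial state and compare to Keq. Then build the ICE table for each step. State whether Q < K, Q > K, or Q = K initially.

Q₀ = 204 vs Keq = 261.2 ⇒ Q<K, forward
Step 1:
                  A         L         B
  Initial    0.3483     4.182     4.062
  Change    -0.0572    0.1144    0.0572
  Equil      0.2911     4.296     4.119
  solve Keq expr → x = 0.0572; check Q = 261.2

Q₀ = 204; Q < K (proceeds forward)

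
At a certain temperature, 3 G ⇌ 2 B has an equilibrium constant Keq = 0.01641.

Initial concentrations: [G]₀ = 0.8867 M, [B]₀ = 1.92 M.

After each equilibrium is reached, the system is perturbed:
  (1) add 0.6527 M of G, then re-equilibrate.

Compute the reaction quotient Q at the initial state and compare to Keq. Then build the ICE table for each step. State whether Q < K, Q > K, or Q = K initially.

Q₀ = 5.288 vs Keq = 0.01641 ⇒ Q>K, reverse
Step 1:
                    G           B
  init         0.8867        1.92
  Δ             1.958      -1.305
  eq            2.845      0.6146
  solve Keq expr → x = -0.6527; check Q = 0.01641
Then add 0.6527 M of G.
Step 2:
                    G           B
  init          3.497      0.6146
  Δ           -0.2188      0.1459
  eq            3.279      0.7605
  solve Keq expr → x = 0.07293; check Q = 0.01641

Q₀ = 5.288; Q > K (proceeds reverse)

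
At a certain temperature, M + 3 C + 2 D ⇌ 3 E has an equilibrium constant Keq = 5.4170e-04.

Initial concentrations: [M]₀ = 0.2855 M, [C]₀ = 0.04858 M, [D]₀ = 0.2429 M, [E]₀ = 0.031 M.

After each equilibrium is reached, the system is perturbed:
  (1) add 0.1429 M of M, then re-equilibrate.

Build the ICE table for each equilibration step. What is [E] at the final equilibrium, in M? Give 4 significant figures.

Q₀ = 15.43 vs Keq = 5.4170e-04 ⇒ Q>K, reverse
Step 1:
                   M          C          D          E
  Initial     0.2855    0.04858     0.2429      0.031
  Change    0.009756    0.02927    0.01951   -0.02927
  Equil       0.2953    0.07785     0.2624   0.001732
  solve Keq expr → x = -0.009756; check Q = 5.4170e-04
Then add 0.1429 M of M.
Step 2:
                   M          C          D          E
  Initial     0.4382    0.07785     0.2624   0.001732
  Change  -7.8885e-05 -2.3666e-04 -1.5777e-04 2.3666e-04
  Equil       0.4381    0.07761     0.2623   0.001969
  solve Keq expr → x = 7.8885e-05; check Q = 5.4170e-04

[E]_eq = 0.001969 M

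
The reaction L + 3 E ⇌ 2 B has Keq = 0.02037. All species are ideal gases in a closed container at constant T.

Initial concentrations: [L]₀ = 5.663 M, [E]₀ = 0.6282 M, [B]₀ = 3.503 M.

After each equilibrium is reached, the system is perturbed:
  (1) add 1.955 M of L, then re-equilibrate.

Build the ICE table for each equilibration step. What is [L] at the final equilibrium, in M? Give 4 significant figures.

[L]_eq = 8.366 M

Q₀ = 8.741 vs Keq = 0.02037 ⇒ Q>K, reverse
Step 1:
                   L          E          B
  init         5.663     0.6282      3.503
  Δ           0.7982      2.395     -1.596
  eq           6.461      3.023      1.907
  solve Keq expr → x = -0.7982; check Q = 0.02037
Then add 1.955 M of L.
Step 2:
                   L          E          B
  init         8.416      3.023      1.907
  Δ         -0.05066     -0.152     0.1013
  eq           8.366      2.871      2.008
  solve Keq expr → x = 0.05066; check Q = 0.02037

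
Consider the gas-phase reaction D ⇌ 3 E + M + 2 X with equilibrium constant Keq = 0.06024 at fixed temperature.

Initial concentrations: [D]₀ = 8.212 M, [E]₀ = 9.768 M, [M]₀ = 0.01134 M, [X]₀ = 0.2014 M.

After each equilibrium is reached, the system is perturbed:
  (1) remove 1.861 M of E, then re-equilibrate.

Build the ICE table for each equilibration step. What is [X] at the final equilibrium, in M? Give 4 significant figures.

[X]_eq = 0.2197 M

Q₀ = 0.0522 vs Keq = 0.06024 ⇒ Q<K, forward
Step 1:
                  D         E         M         X
  init        8.212     9.768   0.01134    0.2014
  Δ       -0.001377   0.00413  0.001377  0.002754
  eq          8.211     9.772   0.01272    0.2042
  solve Keq expr → x = 0.001377; check Q = 0.06024
Then remove 1.861 M of E.
Step 2:
                  D         E         M         X
  init        8.211     7.911   0.01272    0.2042
  Δ       -0.007776   0.02333  0.007776   0.01555
  eq          8.203     7.934   0.02049    0.2197
  solve Keq expr → x = 0.007776; check Q = 0.06024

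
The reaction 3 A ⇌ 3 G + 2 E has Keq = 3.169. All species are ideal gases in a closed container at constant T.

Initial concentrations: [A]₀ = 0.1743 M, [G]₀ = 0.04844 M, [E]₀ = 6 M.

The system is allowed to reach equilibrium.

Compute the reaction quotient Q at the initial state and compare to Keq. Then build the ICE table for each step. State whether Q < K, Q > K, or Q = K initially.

Q₀ = 0.7727 vs Keq = 3.169 ⇒ Q<K, forward
Step 1:
                   A          G          E
  init        0.1743    0.04844          6
  Δ         -0.02007    0.02007    0.01338
  eq          0.1542    0.06851      6.013
  solve Keq expr → x = 0.006689; check Q = 3.169

Q₀ = 0.7727; Q < K (proceeds forward)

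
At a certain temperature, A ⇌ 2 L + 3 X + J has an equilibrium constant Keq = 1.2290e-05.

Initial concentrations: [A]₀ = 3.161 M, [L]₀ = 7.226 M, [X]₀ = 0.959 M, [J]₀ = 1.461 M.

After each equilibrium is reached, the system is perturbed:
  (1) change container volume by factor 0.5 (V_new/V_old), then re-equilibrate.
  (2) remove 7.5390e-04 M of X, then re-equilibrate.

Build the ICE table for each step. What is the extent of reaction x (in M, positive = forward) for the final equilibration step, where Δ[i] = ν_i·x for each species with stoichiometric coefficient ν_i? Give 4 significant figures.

Q₀ = 21.29 vs Keq = 1.2290e-05 ⇒ Q>K, reverse
Step 1:
                  A         L         X         J
  init        3.161     7.226     0.959     1.461
  Δ          0.3165    -0.633   -0.9495   -0.3165
  eq          3.477     6.593  0.009506     1.145
  solve Keq expr → x = -0.3165; check Q = 1.2290e-05
Then change container volume by factor 0.5 (V_new/V_old).
Step 2:
                  A         L         X         J
  init        6.955     13.19   0.01901     2.289
  Δ        0.004339 -0.008678  -0.01302 -0.004339
  eq          6.959     13.18  0.005996     2.285
  solve Keq expr → x = -0.004339; check Q = 1.2290e-05
Then remove 7.5390e-04 M of X.
Step 3:
                  A         L         X         J
  init        6.959     13.18  0.005242     2.285
  Δ       -2.5115e-04 5.0230e-04 7.5346e-04 2.5115e-04
  eq          6.959     13.18  0.005996     2.285
  solve Keq expr → x = 2.5115e-04; check Q = 1.2290e-05

x = 2.5115e-04 M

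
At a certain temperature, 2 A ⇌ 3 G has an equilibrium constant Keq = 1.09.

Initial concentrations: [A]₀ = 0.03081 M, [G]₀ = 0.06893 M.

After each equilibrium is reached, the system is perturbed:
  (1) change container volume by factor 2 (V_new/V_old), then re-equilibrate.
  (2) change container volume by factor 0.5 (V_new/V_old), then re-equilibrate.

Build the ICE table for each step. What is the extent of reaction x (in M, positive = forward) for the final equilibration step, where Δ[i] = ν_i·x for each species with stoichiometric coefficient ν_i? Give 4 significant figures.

x = -0.002265 M

Q₀ = 0.345 vs Keq = 1.09 ⇒ Q<K, forward
Step 1:
                    A           G
  I           0.03081     0.06893
  C         -0.008469      0.0127
  E           0.02234     0.08163
  solve Keq expr → x = 0.004235; check Q = 1.09
Then change container volume by factor 2 (V_new/V_old).
Step 2:
                    A           G
  I           0.01117     0.04082
  C         -0.002265    0.003398
  E          0.008905     0.04421
  solve Keq expr → x = 0.001133; check Q = 1.09
Then change container volume by factor 0.5 (V_new/V_old).
Step 3:
                    A           G
  I           0.01781     0.08843
  C           0.00453   -0.006796
  E           0.02234     0.08163
  solve Keq expr → x = -0.002265; check Q = 1.09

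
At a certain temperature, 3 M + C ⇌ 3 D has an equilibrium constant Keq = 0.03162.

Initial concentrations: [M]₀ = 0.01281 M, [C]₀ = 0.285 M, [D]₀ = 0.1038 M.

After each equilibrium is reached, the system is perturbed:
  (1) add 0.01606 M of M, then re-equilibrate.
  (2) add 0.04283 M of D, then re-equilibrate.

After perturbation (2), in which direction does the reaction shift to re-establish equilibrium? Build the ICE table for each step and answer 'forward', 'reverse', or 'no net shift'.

Direction: reverse

Q₀ = 1867 vs Keq = 0.03162 ⇒ Q>K, reverse
Step 1:
                    M           C           D
  Initial     0.01281       0.285      0.1038
  Change      0.08319     0.02773    -0.08319
  Equil         0.096      0.3127     0.02061
  solve Keq expr → x = -0.02773; check Q = 0.03162
Then add 0.01606 M of M.
Step 2:
                    M           C           D
  Initial      0.1121      0.3127     0.02061
  Change    -0.002819 -9.3954e-04    0.002819
  Equil        0.1092      0.3118     0.02342
  solve Keq expr → x = 9.3954e-04; check Q = 0.03162
Then add 0.04283 M of D.
Step 3:
                    M           C           D
  Initial      0.1092      0.3118     0.06625
  Change      0.03495     0.01165    -0.03495
  Equil        0.1442      0.3234      0.0313
  solve Keq expr → x = -0.01165; check Q = 0.03162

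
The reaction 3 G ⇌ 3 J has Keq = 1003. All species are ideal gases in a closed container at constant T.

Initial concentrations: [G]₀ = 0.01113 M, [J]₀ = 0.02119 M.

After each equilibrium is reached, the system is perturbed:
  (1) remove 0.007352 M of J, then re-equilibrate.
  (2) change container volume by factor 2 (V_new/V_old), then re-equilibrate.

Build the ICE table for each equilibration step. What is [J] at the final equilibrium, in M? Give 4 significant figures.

[J]_eq = 0.01135 M

Q₀ = 6.901 vs Keq = 1003 ⇒ Q<K, forward
Step 1:
                    G           J
  Initial     0.01113     0.02119
  Change    -0.008194    0.008194
  Equil      0.002936     0.02938
  solve Keq expr → x = 0.002731; check Q = 1003
Then remove 0.007352 M of J.
Step 2:
                    G           J
  Initial    0.002936     0.02203
  Change  -6.6776e-04  6.6776e-04
  Equil      0.002268      0.0227
  solve Keq expr → x = 2.2259e-04; check Q = 1003
Then change container volume by factor 2 (V_new/V_old).
Step 3:
                    G           J
  Initial    0.001134     0.01135
  Change            0           0
  Equil      0.001134     0.01135
  solve Keq expr → x = 0; check Q = 1003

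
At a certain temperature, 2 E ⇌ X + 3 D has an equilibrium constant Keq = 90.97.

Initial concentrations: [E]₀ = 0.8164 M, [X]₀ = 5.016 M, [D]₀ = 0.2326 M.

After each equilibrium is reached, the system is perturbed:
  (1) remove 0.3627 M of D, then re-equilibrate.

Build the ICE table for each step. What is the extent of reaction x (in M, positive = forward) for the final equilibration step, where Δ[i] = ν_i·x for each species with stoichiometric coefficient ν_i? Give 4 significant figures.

Q₀ = 0.09471 vs Keq = 90.97 ⇒ Q<K, forward
Step 1:
                    E           X           D
  Initial      0.8164       5.016      0.2326
  Change      -0.5526      0.2763      0.8289
  Equil        0.2638       5.292       1.062
  solve Keq expr → x = 0.2763; check Q = 90.97
Then remove 0.3627 M of D.
Step 2:
                    E           X           D
  Initial      0.2638       5.292      0.6988
  Change     -0.08293     0.04147      0.1244
  Equil        0.1809       5.334      0.8232
  solve Keq expr → x = 0.04147; check Q = 90.97

x = 0.04147 M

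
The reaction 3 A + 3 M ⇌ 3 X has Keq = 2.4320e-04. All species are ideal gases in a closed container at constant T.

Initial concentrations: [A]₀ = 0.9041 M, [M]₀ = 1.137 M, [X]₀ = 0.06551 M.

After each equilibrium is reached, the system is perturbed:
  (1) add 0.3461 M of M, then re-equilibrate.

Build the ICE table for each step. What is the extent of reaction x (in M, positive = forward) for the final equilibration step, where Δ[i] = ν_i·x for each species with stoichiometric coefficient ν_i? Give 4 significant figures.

x = 0.005678 M

Q₀ = 2.5882e-04 vs Keq = 2.4320e-04 ⇒ Q>K, reverse
Step 1:
                    A           M           X
  Initial      0.9041       1.137     0.06551
  Change     0.001193    0.001193   -0.001193
  Equil        0.9053       1.138     0.06432
  solve Keq expr → x = -3.9765e-04; check Q = 2.4320e-04
Then add 0.3461 M of M.
Step 2:
                    A           M           X
  Initial      0.9053       1.484     0.06432
  Change     -0.01703    -0.01703     0.01703
  Equil        0.8883       1.467     0.08135
  solve Keq expr → x = 0.005678; check Q = 2.4320e-04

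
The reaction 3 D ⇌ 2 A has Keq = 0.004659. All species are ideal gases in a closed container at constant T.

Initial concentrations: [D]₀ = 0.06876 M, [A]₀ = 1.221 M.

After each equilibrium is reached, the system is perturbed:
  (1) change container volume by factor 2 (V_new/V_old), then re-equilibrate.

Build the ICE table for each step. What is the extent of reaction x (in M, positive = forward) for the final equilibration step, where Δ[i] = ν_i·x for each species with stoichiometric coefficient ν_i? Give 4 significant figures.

Q₀ = 4586 vs Keq = 0.004659 ⇒ Q>K, reverse
Step 1:
                   D          A
  init       0.06876      1.221
  Δ            1.609     -1.073
  eq           1.678     0.1483
  solve Keq expr → x = -0.5363; check Q = 0.004659
Then change container volume by factor 2 (V_new/V_old).
Step 2:
                   D          A
  init        0.8389    0.07417
  Δ          0.02854   -0.01902
  eq          0.8674    0.05514
  solve Keq expr → x = -0.009512; check Q = 0.004659

x = -0.009512 M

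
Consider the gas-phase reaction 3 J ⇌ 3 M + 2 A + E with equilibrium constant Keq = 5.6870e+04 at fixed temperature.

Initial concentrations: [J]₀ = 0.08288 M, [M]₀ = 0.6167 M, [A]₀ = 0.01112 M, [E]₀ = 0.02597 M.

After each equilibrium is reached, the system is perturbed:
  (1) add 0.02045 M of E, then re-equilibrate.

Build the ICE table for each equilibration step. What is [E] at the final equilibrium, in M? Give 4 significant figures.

[E]_eq = 0.07363 M

Q₀ = 0.001323 vs Keq = 5.6870e+04 ⇒ Q<K, forward
Step 1:
                   J          M          A          E
  I          0.08288     0.6167    0.01112    0.02597
  C         -0.08177    0.08177    0.05451    0.02726
  E         0.001112     0.6985    0.06563    0.05323
  solve Keq expr → x = 0.02726; check Q = 5.6870e+04
Then add 0.02045 M of E.
Step 2:
                   J          M          A          E
  I         0.001112     0.6985    0.06563    0.07368
  C       1.2574e-04 -1.2574e-04 -8.3824e-05 -4.1912e-05
  E         0.001237     0.6983    0.06555    0.07363
  solve Keq expr → x = -4.1912e-05; check Q = 5.6870e+04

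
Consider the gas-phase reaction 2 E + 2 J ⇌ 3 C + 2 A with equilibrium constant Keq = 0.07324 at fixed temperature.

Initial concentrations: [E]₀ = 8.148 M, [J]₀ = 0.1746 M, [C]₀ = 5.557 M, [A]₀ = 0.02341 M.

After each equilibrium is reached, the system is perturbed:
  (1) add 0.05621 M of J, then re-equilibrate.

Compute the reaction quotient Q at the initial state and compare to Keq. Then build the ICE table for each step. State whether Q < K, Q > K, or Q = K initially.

Q₀ = 0.04647; Q < K (proceeds forward)

Q₀ = 0.04647 vs Keq = 0.07324 ⇒ Q<K, forward
Step 1:
                    E           J           C           A
  Initial       8.148      0.1746       5.557     0.02341
  Change    -0.005054   -0.005054    0.007581    0.005054
  Equil         8.143      0.1695       5.565     0.02846
  solve Keq expr → x = 0.002527; check Q = 0.07324
Then add 0.05621 M of J.
Step 2:
                    E           J           C           A
  Initial       8.143      0.2258       5.565     0.02846
  Change    -0.007949   -0.007949     0.01192    0.007949
  Equil         8.135      0.2178       5.577     0.03641
  solve Keq expr → x = 0.003975; check Q = 0.07324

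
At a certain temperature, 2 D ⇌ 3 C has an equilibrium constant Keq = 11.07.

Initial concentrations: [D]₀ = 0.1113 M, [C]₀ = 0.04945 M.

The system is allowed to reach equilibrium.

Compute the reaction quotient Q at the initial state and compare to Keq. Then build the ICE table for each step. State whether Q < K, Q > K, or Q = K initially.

Q₀ = 0.009761; Q < K (proceeds forward)

Q₀ = 0.009761 vs Keq = 11.07 ⇒ Q<K, forward
Step 1:
                    D           C
  I            0.1113     0.04945
  C          -0.08805      0.1321
  E           0.02325      0.1815
  solve Keq expr → x = 0.04403; check Q = 11.07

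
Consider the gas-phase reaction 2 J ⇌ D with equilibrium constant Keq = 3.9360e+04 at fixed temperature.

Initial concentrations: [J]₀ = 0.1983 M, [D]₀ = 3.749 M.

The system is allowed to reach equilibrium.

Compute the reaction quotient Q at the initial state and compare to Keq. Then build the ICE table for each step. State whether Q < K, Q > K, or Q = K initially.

Q₀ = 95.34 vs Keq = 3.9360e+04 ⇒ Q<K, forward
Step 1:
                  J         D
  init       0.1983     3.749
  Δ         -0.1884   0.09421
  eq       0.009881     3.843
  solve Keq expr → x = 0.09421; check Q = 3.9360e+04

Q₀ = 95.34; Q < K (proceeds forward)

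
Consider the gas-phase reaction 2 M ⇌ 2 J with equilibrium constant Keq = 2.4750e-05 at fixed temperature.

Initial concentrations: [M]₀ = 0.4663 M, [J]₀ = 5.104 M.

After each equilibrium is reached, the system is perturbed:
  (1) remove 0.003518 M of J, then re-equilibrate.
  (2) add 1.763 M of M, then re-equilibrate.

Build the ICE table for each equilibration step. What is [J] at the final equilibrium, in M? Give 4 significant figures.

Q₀ = 119.8 vs Keq = 2.4750e-05 ⇒ Q>K, reverse
Step 1:
                   M          J
  init        0.4663      5.104
  Δ            5.076     -5.076
  eq           5.543    0.02757
  solve Keq expr → x = -2.538; check Q = 2.4750e-05
Then remove 0.003518 M of J.
Step 2:
                   M          J
  init         5.543    0.02406
  Δ        -0.003501   0.003501
  eq           5.539    0.02756
  solve Keq expr → x = 0.00175; check Q = 2.4750e-05
Then add 1.763 M of M.
Step 3:
                   M          J
  init         7.302    0.02756
  Δ        -0.008727   0.008727
  eq           7.293    0.03628
  solve Keq expr → x = 0.004364; check Q = 2.4750e-05

[J]_eq = 0.03628 M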